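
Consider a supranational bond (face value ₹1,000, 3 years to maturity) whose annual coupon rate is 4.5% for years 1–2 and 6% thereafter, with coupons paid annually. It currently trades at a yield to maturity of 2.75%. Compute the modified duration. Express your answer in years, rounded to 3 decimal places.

Periodic yield y = 0.0275. First find Macaulay duration:
  t   CF        PV=CF/(1+0.0275)^t    t·PV
  1        45.00        43.7956        43.7956
  2        45.00        42.6235        85.2469
  3     1,060.00       977.1481     2,931.4442
  Σ                  1,063.5672     3,060.4867
P = 1,063.5672; Macaulay duration = 3,060.4867 / 1,063.5672 = 2.87757 years.
Modified duration = D_Mac / (1 + y) = 2.87757 / 1.0275 = 2.80055 years.

2.801 years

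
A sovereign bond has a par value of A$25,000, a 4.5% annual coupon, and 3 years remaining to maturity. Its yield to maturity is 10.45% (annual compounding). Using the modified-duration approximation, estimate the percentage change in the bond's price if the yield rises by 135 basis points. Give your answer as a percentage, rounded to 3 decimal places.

-3.497%

Periodic yield y = 0.1045. Modified duration first:
  t   CF        PV=CF/(1+0.1045)^t    t·PV
  1     1,125.00     1,018.5604     1,018.5604
  2     1,125.00       922.1914     1,844.3829
  3    26,125.00    19,389.1664    58,167.4993
  Σ                 21,329.9183    61,030.4426
P = 21,329.9183; D_Mac = 2.86126 yrs; D_mod = 2.86126/(1+0.1045) = 2.59055 yrs.
ΔP/P ≈ -D_mod · Δy = -2.59055 × (+0.0135) = -0.034972 = -3.4972%.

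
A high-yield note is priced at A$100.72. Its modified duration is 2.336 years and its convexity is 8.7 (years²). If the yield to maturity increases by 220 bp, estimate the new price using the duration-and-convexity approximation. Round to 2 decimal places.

Duration effect: -D_mod·Δy = -2.336 × (+0.022) = -0.051392
Convexity effect: ½·C·(Δy)² = 0.5 × 8.7 × (0.022)² = +0.0021054
ΔP/P ≈ -0.051392 + 0.0021054 = -0.0492866
New price ≈ 100.72 × (1 - 0.0492866) = 95.755853648.

A$95.76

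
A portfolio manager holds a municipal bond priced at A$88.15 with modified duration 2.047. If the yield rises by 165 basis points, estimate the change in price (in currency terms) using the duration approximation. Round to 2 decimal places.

Duration approximation: ΔP/P ≈ -D_mod · Δy = -2.047 × (+0.0165) = -0.0337755.
ΔP ≈ 88.15 × (-0.0337755) = -2.977310325.

-A$2.98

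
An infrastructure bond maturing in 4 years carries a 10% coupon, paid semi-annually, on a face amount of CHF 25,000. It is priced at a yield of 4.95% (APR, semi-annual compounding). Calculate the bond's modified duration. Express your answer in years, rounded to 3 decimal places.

3.366 years

Periodic yield y = 0.02475. First find Macaulay duration:
  t   CF        PV=CF/(1+0.02475)^t    t·PV
  1     1,250.00     1,219.8097     1,219.8097
  2     1,250.00     1,190.3486     2,380.6972
  3     1,250.00     1,161.5990     3,484.7970
  4     1,250.00     1,133.5438     4,534.1752
  5     1,250.00     1,106.1662     5,530.8309
  6     1,250.00     1,079.4498     6,476.6988
  7     1,250.00     1,053.3787     7,373.6508
  8    26,250.00    21,586.6819   172,693.4552
  Σ                 29,530.9777   203,694.1148
P = 29,530.9777; Macaulay duration = 203,694.1148 / 29,530.9777 = 6.89764 half-year periods = 3.44882 years.
Modified duration = D_Mac / (1 + y) = 3.44882 / 1.02475 = 3.36552 years.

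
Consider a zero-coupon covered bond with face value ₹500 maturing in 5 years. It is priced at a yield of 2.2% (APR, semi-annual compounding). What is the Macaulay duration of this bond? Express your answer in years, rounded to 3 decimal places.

5.000 years

A zero-coupon bond has a single cash flow at maturity, so its Macaulay duration equals its maturity: 5 years.
(Equivalently: 10 semi-annual periods ÷ 2 = 5 years.)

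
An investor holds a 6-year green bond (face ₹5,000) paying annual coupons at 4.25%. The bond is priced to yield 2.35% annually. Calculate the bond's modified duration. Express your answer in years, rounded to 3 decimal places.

5.328 years

Periodic yield y = 0.0235. First find Macaulay duration:
  t   CF        PV=CF/(1+0.0235)^t    t·PV
  1       212.50       207.6209       207.6209
  2       212.50       202.8538       405.7077
  3       212.50       198.1962       594.5887
  4       212.50       193.6456       774.5822
  5       212.50       189.1994       945.9969
  6     5,212.50     4,534.3912    27,206.3472
  Σ                  5,525.9071    30,134.8436
P = 5,525.9071; Macaulay duration = 30,134.8436 / 5,525.9071 = 5.45337 years.
Modified duration = D_Mac / (1 + y) = 5.45337 / 1.0235 = 5.32816 years.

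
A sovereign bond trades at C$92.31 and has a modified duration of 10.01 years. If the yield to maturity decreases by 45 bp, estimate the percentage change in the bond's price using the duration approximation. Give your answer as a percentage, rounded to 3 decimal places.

+4.505%

Duration approximation: ΔP/P ≈ -D_mod · Δy = -10.01 × (-0.0045) = +0.045045.
As a percentage: +4.5045%.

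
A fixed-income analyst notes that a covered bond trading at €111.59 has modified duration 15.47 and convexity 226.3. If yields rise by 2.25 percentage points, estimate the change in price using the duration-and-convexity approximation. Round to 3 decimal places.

Duration effect: -D_mod·Δy = -15.47 × (+0.0225) = -0.348075
Convexity effect: ½·C·(Δy)² = 0.5 × 226.3 × (0.0225)² = +0.0572821875
ΔP/P ≈ -0.348075 + 0.0572821875 = -0.2907928125
ΔP ≈ 111.59 × (-0.2907928125) = -32.449569946875.

-€32.450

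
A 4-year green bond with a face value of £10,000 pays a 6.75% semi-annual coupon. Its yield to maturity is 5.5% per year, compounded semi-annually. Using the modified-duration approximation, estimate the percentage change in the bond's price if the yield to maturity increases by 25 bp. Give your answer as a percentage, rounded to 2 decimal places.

-0.87%

Periodic yield y = 0.0275. Modified duration first:
  t   CF        PV=CF/(1+0.0275)^t    t·PV
  1       337.50       328.4672       328.4672
  2       337.50       319.6761       639.3521
  3       337.50       311.1203       933.3608
  4       337.50       302.7934     1,211.1737
  5       337.50       294.6895     1,473.4474
  6       337.50       286.8024     1,720.8145
  7       337.50       279.1264     1,953.8850
  8    10,337.50     8,320.7194    66,565.7555
  Σ                 10,443.3947    74,826.2561
P = 10,443.3947; D_Mac = 7.16494 half-year periods = 3.58247 yrs; D_mod = 3.58247/(1+0.0275) = 3.48659 yrs.
ΔP/P ≈ -D_mod · Δy = -3.48659 × (+0.0025) = -0.008716 = -0.8716%.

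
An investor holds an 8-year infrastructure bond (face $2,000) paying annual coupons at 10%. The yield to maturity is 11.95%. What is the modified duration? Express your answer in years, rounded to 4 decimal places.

Periodic yield y = 0.1195. First find Macaulay duration:
  t   CF        PV=CF/(1+0.1195)^t    t·PV
  1       200.00       178.6512       178.6512
  2       200.00       159.5812       319.1625
  3       200.00       142.5469       427.6406
  4       200.00       127.3308       509.3234
  5       200.00       113.7390       568.6951
  6       200.00       101.5981       609.5884
  7       200.00        90.7531       635.2715
  8     2,200.00       891.7229     7,133.7828
  Σ                  1,805.9231    10,382.1154
P = 1,805.9231; Macaulay duration = 10,382.1154 / 1,805.9231 = 5.74892 years.
Modified duration = D_Mac / (1 + y) = 5.74892 / 1.1195 = 5.13526 years.

5.1353 years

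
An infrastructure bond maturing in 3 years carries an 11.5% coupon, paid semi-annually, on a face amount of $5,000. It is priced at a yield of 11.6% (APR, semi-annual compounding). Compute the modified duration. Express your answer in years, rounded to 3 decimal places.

Periodic yield y = 0.058. First find Macaulay duration:
  t   CF        PV=CF/(1+0.058)^t    t·PV
  1       287.50       271.7391       271.7391
  2       287.50       256.8423       513.6846
  3       287.50       242.7621       728.2862
  4       287.50       229.4538       917.8150
  5       287.50       216.8750     1,084.3750
  6     5,287.50     3,769.9568    22,619.7408
  Σ                  4,987.6291    26,135.6408
P = 4,987.6291; Macaulay duration = 26,135.6408 / 4,987.6291 = 5.24009 half-year periods = 2.62005 years.
Modified duration = D_Mac / (1 + y) = 2.62005 / 1.058 = 2.47641 years.

2.476 years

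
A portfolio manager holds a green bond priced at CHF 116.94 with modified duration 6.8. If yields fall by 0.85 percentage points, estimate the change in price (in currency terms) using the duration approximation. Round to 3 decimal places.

Duration approximation: ΔP/P ≈ -D_mod · Δy = -6.8 × (-0.0085) = +0.057800.
ΔP ≈ 116.94 × (+0.057800) = +6.759132.

+CHF 6.759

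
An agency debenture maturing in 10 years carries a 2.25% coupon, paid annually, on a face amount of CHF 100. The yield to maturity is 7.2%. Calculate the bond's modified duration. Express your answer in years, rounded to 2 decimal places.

8.20 years

Periodic yield y = 0.072. First find Macaulay duration:
  t   CF        PV=CF/(1+0.072)^t    t·PV
  1         2.25         2.0989         2.0989
  2         2.25         1.9579         3.9158
  3         2.25         1.8264         5.4792
  4         2.25         1.7037         6.8150
  5         2.25         1.5893         7.9465
  6         2.25         1.4826         8.8954
  7         2.25         1.3830         9.6809
  8         2.25         1.2901        10.3208
  9         2.25         1.2035        10.8311
  10      102.25        51.0171       510.1706
  Σ                     65.5524       576.1543
P = 65.5524; Macaulay duration = 576.1543 / 65.5524 = 8.78921 years.
Modified duration = D_Mac / (1 + y) = 8.78921 / 1.072 = 8.19889 years.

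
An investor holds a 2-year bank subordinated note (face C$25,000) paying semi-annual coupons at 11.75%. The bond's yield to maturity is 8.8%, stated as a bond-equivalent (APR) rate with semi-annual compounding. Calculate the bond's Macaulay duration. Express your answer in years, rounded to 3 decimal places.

1.844 years

Periodic yield y = 0.044. Discount each cash flow and weight by its period:
  t   CF        PV=CF/(1+0.044)^t    t·PV
  1     1,468.75     1,406.8487     1,406.8487
  2     1,468.75     1,347.5562     2,695.1124
  3     1,468.75     1,290.7626     3,872.2879
  4    26,468.75    22,280.8337    89,123.3348
  Σ                 26,326.0012    97,097.5838
Price P = Σ PV = 26,326.0012.
Macaulay duration = Σ(t·PV) / P = 97,097.5838 / 26,326.0012 = 3.68828 half-year periods.
In years: 3.68828 / 2 = 1.84414 years.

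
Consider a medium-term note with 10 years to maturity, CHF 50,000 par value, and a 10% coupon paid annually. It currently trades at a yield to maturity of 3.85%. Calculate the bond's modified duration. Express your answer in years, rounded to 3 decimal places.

Periodic yield y = 0.0385. First find Macaulay duration:
  t   CF        PV=CF/(1+0.0385)^t    t·PV
  1     5,000.00     4,814.6365     4,814.6365
  2     5,000.00     4,636.1449     9,272.2898
  3     5,000.00     4,464.2705    13,392.8115
  4     5,000.00     4,298.7679    17,195.0717
  5     5,000.00     4,139.4010    20,697.0050
  6     5,000.00     3,985.9422    23,915.6533
  7     5,000.00     3,838.1726    26,867.2080
  8     5,000.00     3,695.8812    29,567.0492
  9     5,000.00     3,558.8649    32,029.7837
  10   55,000.00    37,696.2094   376,962.0936
  Σ                 75,128.2910   554,713.6025
P = 75,128.2910; Macaulay duration = 554,713.6025 / 75,128.2910 = 7.38355 years.
Modified duration = D_Mac / (1 + y) = 7.38355 / 1.0385 = 7.10982 years.

7.110 years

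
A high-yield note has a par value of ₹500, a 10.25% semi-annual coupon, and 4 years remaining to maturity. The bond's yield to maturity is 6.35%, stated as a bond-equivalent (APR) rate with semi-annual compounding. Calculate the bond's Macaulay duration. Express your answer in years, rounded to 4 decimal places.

3.4240 years

Periodic yield y = 0.03175. Discount each cash flow and weight by its period:
  t   CF        PV=CF/(1+0.03175)^t    t·PV
  1       25.625        24.8364        24.8364
  2       25.625        24.0722        48.1443
  3       25.625        23.3314        69.9941
  4       25.625        22.6134        90.4536
  5       25.625        21.9175       109.5876
  6       25.625        21.2431       127.4583
  7       25.625        20.5893       144.1254
  8      525.625       409.3362     3,274.6899
  Σ                    567.9395     3,889.2898
Price P = Σ PV = 567.9395.
Macaulay duration = Σ(t·PV) / P = 3,889.2898 / 567.9395 = 6.84807 half-year periods.
In years: 6.84807 / 2 = 3.42404 years.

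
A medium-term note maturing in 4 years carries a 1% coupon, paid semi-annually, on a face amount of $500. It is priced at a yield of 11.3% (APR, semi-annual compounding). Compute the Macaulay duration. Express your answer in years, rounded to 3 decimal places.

Periodic yield y = 0.0565. Discount each cash flow and weight by its period:
  t   CF        PV=CF/(1+0.0565)^t    t·PV
  1         2.50         2.3663         2.3663
  2         2.50         2.2398         4.4795
  3         2.50         2.1200         6.3599
  4         2.50         2.0066         8.0264
  5         2.50         1.8993         9.4965
  6         2.50         1.7977        10.7863
  7         2.50         1.7016        11.9111
  8       502.50       323.7278     2,589.8228
  Σ                    337.8591     2,643.2488
Price P = Σ PV = 337.8591.
Macaulay duration = Σ(t·PV) / P = 2,643.2488 / 337.8591 = 7.82352 half-year periods.
In years: 7.82352 / 2 = 3.91176 years.

3.912 years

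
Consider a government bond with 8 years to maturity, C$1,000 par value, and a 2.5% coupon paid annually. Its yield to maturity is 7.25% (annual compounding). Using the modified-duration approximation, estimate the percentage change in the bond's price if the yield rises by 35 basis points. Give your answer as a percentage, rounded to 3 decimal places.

-2.351%

Periodic yield y = 0.0725. Modified duration first:
  t   CF        PV=CF/(1+0.0725)^t    t·PV
  1        25.00        23.3100        23.3100
  2        25.00        21.7343        43.4686
  3        25.00        20.2651        60.7952
  4        25.00        18.8952        75.5807
  5        25.00        17.6179        88.0894
  6        25.00        16.4269        98.5615
  7        25.00        15.3165       107.2153
  8     1,025.00       585.5250     4,684.2002
  Σ                    719.0908     5,181.2209
P = 719.0908; D_Mac = 7.20524 yrs; D_mod = 7.20524/(1+0.0725) = 6.71817 yrs.
ΔP/P ≈ -D_mod · Δy = -6.71817 × (+0.0035) = -0.023514 = -2.3514%.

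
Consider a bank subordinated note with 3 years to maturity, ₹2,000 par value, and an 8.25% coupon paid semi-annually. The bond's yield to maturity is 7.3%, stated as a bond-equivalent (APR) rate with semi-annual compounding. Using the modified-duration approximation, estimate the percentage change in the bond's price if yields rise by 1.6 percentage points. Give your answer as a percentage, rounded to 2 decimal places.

-4.20%

Periodic yield y = 0.0365. Modified duration first:
  t   CF        PV=CF/(1+0.0365)^t    t·PV
  1        82.50        79.5948        79.5948
  2        82.50        76.7919       153.5838
  3        82.50        74.0877       222.2631
  4        82.50        71.4787       285.9149
  5        82.50        68.9616       344.8081
  6     2,082.50     1,679.4581    10,076.7486
  Σ                  2,050.3728    11,162.9131
P = 2,050.3728; D_Mac = 5.44433 half-year periods = 2.72217 yrs; D_mod = 2.72217/(1+0.0365) = 2.62631 yrs.
ΔP/P ≈ -D_mod · Δy = -2.62631 × (+0.016) = -0.042021 = -4.2021%.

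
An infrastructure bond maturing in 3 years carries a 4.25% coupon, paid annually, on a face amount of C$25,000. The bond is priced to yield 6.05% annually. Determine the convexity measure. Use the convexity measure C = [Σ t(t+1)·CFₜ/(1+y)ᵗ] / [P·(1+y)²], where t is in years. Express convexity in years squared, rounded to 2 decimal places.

10.08

With y = 0.0605:
  t   CF        PV=CF/(1+0.0605)^t    t·PV        t(t+1)·PV
  1     1,062.50     1,001.8859     1,001.8859       2,003.7718
  2     1,062.50       944.7298     1,889.4595       5,668.3785
  3    26,062.50    21,851.6408    65,554.9225     262,219.6901
  Σ                 23,798.2565    68,446.2679     269,891.8404
P = 23,798.2565.
Convexity = Σ t(t+1)·PV / [P·(1+y)²] = 269,891.8404 / (23,798.2565 × 1.124660) = 10.08378.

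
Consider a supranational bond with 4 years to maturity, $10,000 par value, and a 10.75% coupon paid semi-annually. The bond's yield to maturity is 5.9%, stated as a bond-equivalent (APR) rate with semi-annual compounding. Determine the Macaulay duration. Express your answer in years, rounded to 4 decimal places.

Periodic yield y = 0.0295. Discount each cash flow and weight by its period:
  t   CF        PV=CF/(1+0.0295)^t    t·PV
  1       537.50       522.0981       522.0981
  2       537.50       507.1375     1,014.2751
  3       537.50       492.6057     1,477.8170
  4       537.50       478.4902     1,913.9609
  5       537.50       464.7792     2,323.8962
  6       537.50       451.4611     2,708.7668
  7       537.50       438.5247     3,069.6726
  8    10,537.50     8,350.7750    66,806.1996
  Σ                 11,705.8715    79,836.6862
Price P = Σ PV = 11,705.8715.
Macaulay duration = Σ(t·PV) / P = 79,836.6862 / 11,705.8715 = 6.82023 half-year periods.
In years: 6.82023 / 2 = 3.41011 years.

3.4101 years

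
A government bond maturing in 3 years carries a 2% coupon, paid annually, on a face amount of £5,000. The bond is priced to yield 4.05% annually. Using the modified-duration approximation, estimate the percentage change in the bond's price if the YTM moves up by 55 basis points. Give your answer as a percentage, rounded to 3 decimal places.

-1.554%

Periodic yield y = 0.0405. Modified duration first:
  t   CF        PV=CF/(1+0.0405)^t    t·PV
  1       100.00        96.1076        96.1076
  2       100.00        92.3668       184.7336
  3     5,100.00     4,527.3485    13,582.0454
  Σ                  4,715.8229    13,862.8866
P = 4,715.8229; D_Mac = 2.93965 yrs; D_mod = 2.93965/(1+0.0405) = 2.82523 yrs.
ΔP/P ≈ -D_mod · Δy = -2.82523 × (+0.0055) = -0.015539 = -1.5539%.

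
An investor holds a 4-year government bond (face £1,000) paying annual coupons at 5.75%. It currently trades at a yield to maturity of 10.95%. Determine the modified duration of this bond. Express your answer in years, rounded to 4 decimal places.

3.2924 years

Periodic yield y = 0.1095. First find Macaulay duration:
  t   CF        PV=CF/(1+0.1095)^t    t·PV
  1        57.50        51.8251        51.8251
  2        57.50        46.7104        93.4207
  3        57.50        42.1004       126.3011
  4     1,057.50       697.8646     2,791.4583
  Σ                    838.5004     3,063.0053
P = 838.5004; Macaulay duration = 3,063.0053 / 838.5004 = 3.65296 years.
Modified duration = D_Mac / (1 + y) = 3.65296 / 1.1095 = 3.29243 years.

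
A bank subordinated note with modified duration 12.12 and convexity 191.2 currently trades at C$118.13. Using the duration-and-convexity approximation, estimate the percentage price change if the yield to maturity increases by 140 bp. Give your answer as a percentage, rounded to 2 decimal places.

-15.09%

Duration effect: -D_mod·Δy = -12.12 × (+0.014) = -0.169680
Convexity effect: ½·C·(Δy)² = 0.5 × 191.2 × (0.014)² = +0.0187376
ΔP/P ≈ -0.169680 + 0.0187376 = -0.1509424
= -15.09424%.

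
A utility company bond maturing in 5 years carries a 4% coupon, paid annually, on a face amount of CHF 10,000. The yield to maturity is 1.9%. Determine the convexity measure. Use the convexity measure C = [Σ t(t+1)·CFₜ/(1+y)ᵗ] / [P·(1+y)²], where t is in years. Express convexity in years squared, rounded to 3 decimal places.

26.198

With y = 0.019:
  t   CF        PV=CF/(1+0.019)^t    t·PV        t(t+1)·PV
  1       400.00       392.5417       392.5417         785.0834
  2       400.00       385.2225       770.4450       2,311.3349
  3       400.00       378.0397     1,134.1192       4,536.4767
  4       400.00       370.9909     1,483.9636       7,419.8180
  5    10,400.00     9,465.9111    47,329.5553     283,977.3316
  Σ                 10,992.7059    51,110.6247     299,030.0446
P = 10,992.7059.
Convexity = Σ t(t+1)·PV / [P·(1+y)²] = 299,030.0446 / (10,992.7059 × 1.038361) = 26.19762.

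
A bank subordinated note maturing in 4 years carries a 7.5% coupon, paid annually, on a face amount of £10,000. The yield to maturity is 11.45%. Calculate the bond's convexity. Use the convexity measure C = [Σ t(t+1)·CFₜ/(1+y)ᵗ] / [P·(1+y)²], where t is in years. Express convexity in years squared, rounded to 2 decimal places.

13.82

With y = 0.1145:
  t   CF        PV=CF/(1+0.1145)^t    t·PV        t(t+1)·PV
  1       750.00       672.9475       672.9475       1,345.8950
  2       750.00       603.8111     1,207.6223       3,622.8668
  3       750.00       541.7776     1,625.3328       6,501.3312
  4    10,750.00     6,967.6796    27,870.7185     139,353.5923
  Σ                  8,786.2159    31,376.6210     150,823.6854
P = 8,786.2159.
Convexity = Σ t(t+1)·PV / [P·(1+y)²] = 150,823.6854 / (8,786.2159 × 1.242110) = 13.81998.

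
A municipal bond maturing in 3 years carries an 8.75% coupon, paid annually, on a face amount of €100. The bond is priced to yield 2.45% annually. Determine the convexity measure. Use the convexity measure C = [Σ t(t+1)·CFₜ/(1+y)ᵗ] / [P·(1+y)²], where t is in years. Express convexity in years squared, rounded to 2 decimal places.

10.34

With y = 0.0245:
  t   CF        PV=CF/(1+0.0245)^t    t·PV        t(t+1)·PV
  1         8.75         8.5408         8.5408          17.0815
  2         8.75         8.3365        16.6730          50.0190
  3       108.75       101.1331       303.3993       1,213.5974
  Σ                    118.0104       328.6131       1,280.6979
P = 118.0104.
Convexity = Σ t(t+1)·PV / [P·(1+y)²] = 1,280.6979 / (118.0104 × 1.049600) = 10.33957.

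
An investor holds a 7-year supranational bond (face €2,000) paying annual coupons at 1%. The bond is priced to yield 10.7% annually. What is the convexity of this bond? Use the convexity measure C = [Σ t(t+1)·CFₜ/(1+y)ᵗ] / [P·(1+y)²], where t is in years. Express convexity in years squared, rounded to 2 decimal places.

43.13

With y = 0.107:
  t   CF        PV=CF/(1+0.107)^t    t·PV        t(t+1)·PV
  1        20.00        18.0668        18.0668          36.1337
  2        20.00        16.3205        32.6411          97.9233
  3        20.00        14.7430        44.2291         176.9165
  4        20.00        13.3180        53.2721         266.3603
  5        20.00        12.0307        60.1536         360.9218
  6        20.00        10.8679        65.2072         456.4504
  7     2,020.00       991.5578     6,940.9044      55,527.2353
  Σ                  1,076.9048     7,214.4744      56,921.9413
P = 1,076.9048.
Convexity = Σ t(t+1)·PV / [P·(1+y)²] = 56,921.9413 / (1,076.9048 × 1.225449) = 43.13275.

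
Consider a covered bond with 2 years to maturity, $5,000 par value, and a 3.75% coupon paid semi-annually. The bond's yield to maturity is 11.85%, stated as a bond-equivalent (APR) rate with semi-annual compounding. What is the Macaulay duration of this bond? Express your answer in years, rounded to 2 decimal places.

1.94 years

Periodic yield y = 0.05925. Discount each cash flow and weight by its period:
  t   CF        PV=CF/(1+0.05925)^t    t·PV
  1        93.75        88.5060        88.5060
  2        93.75        83.5554       167.1107
  3        93.75        78.8816       236.6449
  4     5,093.75     4,046.1664    16,184.6655
  Σ                  4,297.1094    16,676.9271
Price P = Σ PV = 4,297.1094.
Macaulay duration = Σ(t·PV) / P = 16,676.9271 / 4,297.1094 = 3.88096 half-year periods.
In years: 3.88096 / 2 = 1.94048 years.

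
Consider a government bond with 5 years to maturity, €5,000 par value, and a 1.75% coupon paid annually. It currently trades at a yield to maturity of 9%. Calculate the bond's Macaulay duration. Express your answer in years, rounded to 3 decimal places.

Periodic yield y = 0.09. Discount each cash flow and weight by its year:
  t   CF        PV=CF/(1+0.09)^t    t·PV
  1        87.50        80.2752        80.2752
  2        87.50        73.6470       147.2940
  3        87.50        67.5661       202.6982
  4        87.50        61.9872       247.9488
  5     5,087.50     3,306.5259    16,532.6296
  Σ                  3,590.0014    17,210.8459
Price P = Σ PV = 3,590.0014.
Macaulay duration = Σ(t·PV) / P = 17,210.8459 / 3,590.0014 = 4.79411 years.

4.794 years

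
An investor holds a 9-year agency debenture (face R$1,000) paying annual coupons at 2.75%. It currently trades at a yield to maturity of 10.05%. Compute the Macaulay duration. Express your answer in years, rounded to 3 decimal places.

Periodic yield y = 0.1005. Discount each cash flow and weight by its year:
  t   CF        PV=CF/(1+0.1005)^t    t·PV
  1        27.50        24.9886        24.9886
  2        27.50        22.7066        45.4133
  3        27.50        20.6330        61.8990
  4        27.50        18.7488        74.9950
  5        27.50        17.0366        85.1829
  6        27.50        15.4808        92.8846
  7        27.50        14.0670        98.4692
  8        27.50        12.7824       102.2592
  9     1,027.50       433.9817     3,905.8352
  Σ                    580.4255     4,491.9271
Price P = Σ PV = 580.4255.
Macaulay duration = Σ(t·PV) / P = 4,491.9271 / 580.4255 = 7.73902 years.

7.739 years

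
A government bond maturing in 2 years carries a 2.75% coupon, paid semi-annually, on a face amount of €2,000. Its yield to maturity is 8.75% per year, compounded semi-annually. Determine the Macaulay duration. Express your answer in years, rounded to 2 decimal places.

1.96 years

Periodic yield y = 0.04375. Discount each cash flow and weight by its period:
  t   CF        PV=CF/(1+0.04375)^t    t·PV
  1        27.50        26.3473        26.3473
  2        27.50        25.2429        50.4859
  3        27.50        24.1848        72.5545
  4     2,027.50     1,708.3424     6,833.3694
  Σ                  1,784.1174     6,982.7571
Price P = Σ PV = 1,784.1174.
Macaulay duration = Σ(t·PV) / P = 6,982.7571 / 1,784.1174 = 3.91384 half-year periods.
In years: 3.91384 / 2 = 1.95692 years.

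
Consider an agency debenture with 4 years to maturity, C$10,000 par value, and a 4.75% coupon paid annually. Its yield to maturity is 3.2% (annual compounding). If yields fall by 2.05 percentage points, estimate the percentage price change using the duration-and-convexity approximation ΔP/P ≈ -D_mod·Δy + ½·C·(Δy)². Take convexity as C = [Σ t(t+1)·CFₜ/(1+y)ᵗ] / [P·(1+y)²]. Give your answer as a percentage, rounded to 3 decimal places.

With y = 0.032:
  t   CF        PV=CF/(1+0.032)^t    t·PV        t(t+1)·PV
  1       475.00       460.2713       460.2713         920.5426
  2       475.00       445.9993       891.9987       2,675.9960
  3       475.00       432.1699     1,296.5097       5,186.0388
  4    10,475.00     9,234.9648    36,939.8590     184,699.2952
  Σ                 10,573.4053    39,588.6387     193,481.8727
P = 10,573.4053; D_Mac = 3.74417 yrs; D_mod = 3.62807 yrs; C = 17.18170.
Duration effect: -3.62807 × (-0.0205) = +0.074375
Convexity effect: 0.5 × 17.18170 × (-0.0205)² = +0.0036103
ΔP/P ≈ +0.074375 + 0.0036103 = +0.077986 = +7.7986%.

+7.799%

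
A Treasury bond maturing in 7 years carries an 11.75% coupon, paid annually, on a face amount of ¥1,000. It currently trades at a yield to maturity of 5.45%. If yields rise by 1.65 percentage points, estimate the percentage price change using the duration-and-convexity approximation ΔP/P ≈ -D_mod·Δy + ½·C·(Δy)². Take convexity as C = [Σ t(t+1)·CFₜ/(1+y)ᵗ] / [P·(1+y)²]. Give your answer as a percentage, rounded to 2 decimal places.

-8.00%

With y = 0.0545:
  t   CF        PV=CF/(1+0.0545)^t    t·PV        t(t+1)·PV
  1       117.50       111.4272       111.4272         222.8544
  2       117.50       105.6683       211.3366         634.0098
  3       117.50       100.2070       300.6210       1,202.4841
  4       117.50        95.0280       380.1119       1,900.5597
  5       117.50        90.1166       450.5832       2,703.4989
  6       117.50        85.4591       512.7547       3,589.2826
  7     1,117.50       770.7640     5,395.3483      43,162.7861
  Σ                  1,358.6703     7,362.1829      53,415.4757
P = 1,358.6703; D_Mac = 5.41867 yrs; D_mod = 5.13861 yrs; C = 35.35573.
Duration effect: -5.13861 × (+0.0165) = -0.084787
Convexity effect: 0.5 × 35.35573 × (0.0165)² = +0.0048128
ΔP/P ≈ -0.084787 + 0.0048128 = -0.079974 = -7.9974%.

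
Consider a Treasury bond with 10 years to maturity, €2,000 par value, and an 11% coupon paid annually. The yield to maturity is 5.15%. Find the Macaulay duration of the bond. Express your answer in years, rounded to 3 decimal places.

7.140 years

Periodic yield y = 0.0515. Discount each cash flow and weight by its year:
  t   CF        PV=CF/(1+0.0515)^t    t·PV
  1       220.00       209.2249       209.2249
  2       220.00       198.9776       397.9551
  3       220.00       189.2321       567.6964
  4       220.00       179.9640       719.8559
  5       220.00       171.1498       855.7488
  6       220.00       162.7672       976.6035
  7       220.00       154.7953     1,083.5670
  8       220.00       147.2138     1,177.7102
  9       220.00       140.0036     1,260.0324
  10    2,220.00     1,343.5697    13,435.6971
  Σ                  2,896.8980    20,684.0913
Price P = Σ PV = 2,896.8980.
Macaulay duration = Σ(t·PV) / P = 20,684.0913 / 2,896.8980 = 7.14008 years.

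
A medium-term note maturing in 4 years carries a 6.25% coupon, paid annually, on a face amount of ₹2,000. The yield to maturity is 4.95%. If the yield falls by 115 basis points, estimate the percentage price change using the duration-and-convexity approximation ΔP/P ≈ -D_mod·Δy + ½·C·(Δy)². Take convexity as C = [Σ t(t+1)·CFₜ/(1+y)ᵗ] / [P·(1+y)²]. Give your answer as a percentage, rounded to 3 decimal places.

With y = 0.0495:
  t   CF        PV=CF/(1+0.0495)^t    t·PV        t(t+1)·PV
  1       125.00       119.1043       119.1043         238.2087
  2       125.00       113.4867       226.9735         680.9205
  3       125.00       108.1341       324.4023       1,297.6092
  4     2,125.00     1,751.5767     7,006.3069      35,031.5343
  Σ                  2,092.3019     7,676.7870      37,248.2726
P = 2,092.3019; D_Mac = 3.66906 yrs; D_mod = 3.49601 yrs; C = 16.16281.
Duration effect: -3.49601 × (-0.0115) = +0.040204
Convexity effect: 0.5 × 16.16281 × (-0.0115)² = +0.0010688
ΔP/P ≈ +0.040204 + 0.0010688 = +0.041273 = +4.1273%.

+4.127%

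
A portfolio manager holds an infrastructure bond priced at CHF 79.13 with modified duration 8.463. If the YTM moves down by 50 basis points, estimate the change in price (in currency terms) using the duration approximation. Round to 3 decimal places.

Duration approximation: ΔP/P ≈ -D_mod · Δy = -8.463 × (-0.005) = +0.042315.
ΔP ≈ 79.13 × (+0.042315) = +3.34838595.

+CHF 3.348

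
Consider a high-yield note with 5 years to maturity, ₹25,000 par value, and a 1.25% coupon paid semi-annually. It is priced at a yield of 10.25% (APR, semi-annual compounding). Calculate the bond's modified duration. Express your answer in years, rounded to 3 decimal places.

4.585 years

Periodic yield y = 0.05125. First find Macaulay duration:
  t   CF        PV=CF/(1+0.05125)^t    t·PV
  1       156.25       148.6326       148.6326
  2       156.25       141.3865       282.7730
  3       156.25       134.4937       403.4812
  4       156.25       127.9369       511.7478
  5       156.25       121.6998       608.4992
  6       156.25       115.7668       694.6007
  7       156.25       110.1230       770.8609
  8       156.25       104.7543       838.0346
  9       156.25        99.6474       896.8265
  10   25,156.25    15,261.0992   152,610.9915
  Σ                 16,365.5402   157,766.4480
P = 16,365.5402; Macaulay duration = 157,766.4480 / 16,365.5402 = 9.64016 half-year periods = 4.82008 years.
Modified duration = D_Mac / (1 + y) = 4.82008 / 1.05125 = 4.58509 years.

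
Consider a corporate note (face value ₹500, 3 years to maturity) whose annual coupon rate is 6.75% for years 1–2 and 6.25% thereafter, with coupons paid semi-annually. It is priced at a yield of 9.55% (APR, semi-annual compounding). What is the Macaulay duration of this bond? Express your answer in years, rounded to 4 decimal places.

2.7551 years

Periodic yield y = 0.04775. Discount each cash flow and weight by its period:
  t   CF        PV=CF/(1+0.04775)^t    t·PV
  1       16.875        16.1059        16.1059
  2       16.875        15.3719        30.7439
  3       16.875        14.6714        44.0141
  4       16.875        14.0027        56.0110
  5       15.625        12.3746        61.8731
  6      515.625       389.7516     2,338.5098
  Σ                    462.2782     2,547.2578
Price P = Σ PV = 462.2782.
Macaulay duration = Σ(t·PV) / P = 2,547.2578 / 462.2782 = 5.51023 half-year periods.
In years: 5.51023 / 2 = 2.75511 years.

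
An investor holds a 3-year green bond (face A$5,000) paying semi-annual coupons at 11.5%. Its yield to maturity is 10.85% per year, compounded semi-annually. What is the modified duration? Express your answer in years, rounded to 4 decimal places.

2.4890 years

Periodic yield y = 0.05425. First find Macaulay duration:
  t   CF        PV=CF/(1+0.05425)^t    t·PV
  1       287.50       272.7057       272.7057
  2       287.50       258.6727       517.3454
  3       287.50       245.3618       736.0855
  4       287.50       232.7359       930.9437
  5       287.50       220.7597     1,103.7985
  6     5,287.50     3,851.1348    23,106.8089
  Σ                  5,081.3707    26,667.6878
P = 5,081.3707; Macaulay duration = 26,667.6878 / 5,081.3707 = 5.24813 half-year periods = 2.62406 years.
Modified duration = D_Mac / (1 + y) = 2.62406 / 1.05425 = 2.48903 years.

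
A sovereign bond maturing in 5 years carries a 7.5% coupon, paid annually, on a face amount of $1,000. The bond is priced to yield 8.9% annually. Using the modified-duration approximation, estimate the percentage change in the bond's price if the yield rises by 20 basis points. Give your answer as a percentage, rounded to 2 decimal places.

-0.79%

Periodic yield y = 0.089. Modified duration first:
  t   CF        PV=CF/(1+0.089)^t    t·PV
  1        75.00        68.8705        68.8705
  2        75.00        63.2420       126.4840
  3        75.00        58.0734       174.2203
  4        75.00        53.3273       213.3093
  5     1,075.00       701.8900     3,509.4501
  Σ                    945.4033     4,092.3342
P = 945.4033; D_Mac = 4.32867 yrs; D_mod = 4.32867/(1+0.089) = 3.97490 yrs.
ΔP/P ≈ -D_mod · Δy = -3.97490 × (+0.002) = -0.007950 = -0.7950%.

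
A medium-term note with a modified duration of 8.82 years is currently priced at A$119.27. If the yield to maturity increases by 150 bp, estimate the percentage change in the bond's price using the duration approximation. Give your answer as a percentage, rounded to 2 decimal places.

-13.23%

Duration approximation: ΔP/P ≈ -D_mod · Δy = -8.82 × (+0.015) = -0.132300.
As a percentage: -13.2300%.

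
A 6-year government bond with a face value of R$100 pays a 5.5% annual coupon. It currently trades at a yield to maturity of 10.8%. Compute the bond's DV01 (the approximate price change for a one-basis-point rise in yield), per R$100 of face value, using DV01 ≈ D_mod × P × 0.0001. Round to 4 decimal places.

Periodic yield y = 0.108.
  t   CF        PV=CF/(1+0.108)^t    t·PV
  1         5.50         4.9639         4.9639
  2         5.50         4.4801         8.9601
  3         5.50         4.0434        12.1301
  4         5.50         3.6493        14.5970
  5         5.50         3.2935        16.4677
  6       105.50        57.0183       342.1095
  Σ                     77.4484       399.2284
P = 77.4484; D_Mac = 5.15477 yrs; D_mod = 4.65232 yrs.
DV01 ≈ 4.65232 × 77.4484 × 0.0001 = 0.036031.

R$0.0360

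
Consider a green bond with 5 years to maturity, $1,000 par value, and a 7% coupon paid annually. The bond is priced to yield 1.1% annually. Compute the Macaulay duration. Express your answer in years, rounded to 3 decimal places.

4.467 years

Periodic yield y = 0.011. Discount each cash flow and weight by its year:
  t   CF        PV=CF/(1+0.011)^t    t·PV
  1        70.00        69.2384        69.2384
  2        70.00        68.4850       136.9701
  3        70.00        67.7399       203.2197
  4        70.00        67.0029       268.0115
  5     1,070.00     1,013.0433     5,065.2164
  Σ                  1,285.5095     5,742.6561
Price P = Σ PV = 1,285.5095.
Macaulay duration = Σ(t·PV) / P = 5,742.6561 / 1,285.5095 = 4.46722 years.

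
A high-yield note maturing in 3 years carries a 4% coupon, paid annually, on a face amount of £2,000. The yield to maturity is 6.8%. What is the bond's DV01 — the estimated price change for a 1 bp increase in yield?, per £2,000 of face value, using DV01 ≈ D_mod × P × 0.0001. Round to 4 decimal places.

£0.4998

Periodic yield y = 0.068.
  t   CF        PV=CF/(1+0.068)^t    t·PV
  1        80.00        74.9064        74.9064
  2        80.00        70.1370       140.2741
  3     2,080.00     1,707.4562     5,122.3687
  Σ                  1,852.4996     5,337.5491
P = 1,852.4996; D_Mac = 2.88127 yrs; D_mod = 2.69782 yrs.
DV01 ≈ 2.69782 × 1,852.4996 × 0.0001 = 0.499771.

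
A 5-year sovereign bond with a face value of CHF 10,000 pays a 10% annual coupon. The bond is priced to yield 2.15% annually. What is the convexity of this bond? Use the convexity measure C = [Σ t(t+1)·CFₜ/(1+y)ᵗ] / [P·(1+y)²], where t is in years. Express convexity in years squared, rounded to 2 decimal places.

With y = 0.0215:
  t   CF        PV=CF/(1+0.0215)^t    t·PV        t(t+1)·PV
  1     1,000.00       978.9525       978.9525       1,957.9050
  2     1,000.00       958.3480     1,916.6961       5,750.0882
  3     1,000.00       938.1772     2,814.5317      11,258.1267
  4     1,000.00       918.4310     3,673.7238      18,368.6192
  5    11,000.00     9,890.1034    49,450.5168     296,703.1008
  Σ                 13,684.0121    58,834.4209     334,037.8400
P = 13,684.0121.
Convexity = Σ t(t+1)·PV / [P·(1+y)²] = 334,037.8400 / (13,684.0121 × 1.043462) = 23.39405.

23.39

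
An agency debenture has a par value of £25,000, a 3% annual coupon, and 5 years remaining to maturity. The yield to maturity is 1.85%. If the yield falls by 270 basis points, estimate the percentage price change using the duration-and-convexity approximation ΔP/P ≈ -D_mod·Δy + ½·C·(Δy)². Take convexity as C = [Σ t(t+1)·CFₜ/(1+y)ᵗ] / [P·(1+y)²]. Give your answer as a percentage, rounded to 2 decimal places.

+13.50%

With y = 0.0185:
  t   CF        PV=CF/(1+0.0185)^t    t·PV        t(t+1)·PV
  1       750.00       736.3770       736.3770       1,472.7541
  2       750.00       723.0015     1,446.0030       4,338.0090
  3       750.00       709.8689     2,129.6068       8,518.4271
  4       750.00       696.9749     2,787.8995      13,939.4977
  5    25,750.00    23,494.8170   117,474.0850     704,844.5100
  Σ                 26,361.0393   124,573.9713     733,113.1979
P = 26,361.0393; D_Mac = 4.72569 yrs; D_mod = 4.63985 yrs; C = 26.80936.
Duration effect: -4.63985 × (-0.027) = +0.125276
Convexity effect: 0.5 × 26.80936 × (-0.027)² = +0.0097720
ΔP/P ≈ +0.125276 + 0.0097720 = +0.135048 = +13.5048%.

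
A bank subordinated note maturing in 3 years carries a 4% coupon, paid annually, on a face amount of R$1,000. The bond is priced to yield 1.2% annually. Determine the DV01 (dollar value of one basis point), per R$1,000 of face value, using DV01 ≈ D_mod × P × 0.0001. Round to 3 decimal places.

Periodic yield y = 0.012.
  t   CF        PV=CF/(1+0.012)^t    t·PV
  1        40.00        39.5257        39.5257
  2        40.00        39.0570        78.1140
  3     1,040.00     1,003.4409     3,010.3227
  Σ                  1,082.0236     3,127.9624
P = 1,082.0236; D_Mac = 2.89084 yrs; D_mod = 2.85657 yrs.
DV01 ≈ 2.85657 × 1,082.0236 × 0.0001 = 0.309087.

R$0.309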